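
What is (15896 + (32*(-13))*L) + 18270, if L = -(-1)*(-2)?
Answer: 34998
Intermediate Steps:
L = -2 (L = -1*2 = -2)
(15896 + (32*(-13))*L) + 18270 = (15896 + (32*(-13))*(-2)) + 18270 = (15896 - 416*(-2)) + 18270 = (15896 + 832) + 18270 = 16728 + 18270 = 34998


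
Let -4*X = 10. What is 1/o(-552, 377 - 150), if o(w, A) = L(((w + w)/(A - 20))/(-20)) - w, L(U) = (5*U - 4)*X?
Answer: 3/1676 ≈ 0.0017900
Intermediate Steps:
X = -5/2 (X = -¼*10 = -5/2 ≈ -2.5000)
L(U) = 10 - 25*U/2 (L(U) = (5*U - 4)*(-5/2) = (-4 + 5*U)*(-5/2) = 10 - 25*U/2)
o(w, A) = 10 - w + 5*w/(4*(-20 + A)) (o(w, A) = (10 - 25*(w + w)/(A - 20)/(2*(-20))) - w = (10 - 25*(2*w)/(-20 + A)*(-1)/(2*20)) - w = (10 - 25*2*w/(-20 + A)*(-1)/(2*20)) - w = (10 - (-5)*w/(4*(-20 + A))) - w = (10 + 5*w/(4*(-20 + A))) - w = 10 - w + 5*w/(4*(-20 + A)))
1/o(-552, 377 - 150) = 1/((-200 + 10*(377 - 150) + (85/4)*(-552) - 1*(377 - 150)*(-552))/(-20 + (377 - 150))) = 1/((-200 + 10*227 - 11730 - 1*227*(-552))/(-20 + 227)) = 1/((-200 + 2270 - 11730 + 125304)/207) = 1/((1/207)*115644) = 1/(1676/3) = 3/1676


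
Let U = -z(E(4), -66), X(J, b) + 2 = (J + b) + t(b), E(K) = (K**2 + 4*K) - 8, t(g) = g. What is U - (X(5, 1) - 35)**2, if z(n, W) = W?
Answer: -834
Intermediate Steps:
E(K) = -8 + K**2 + 4*K
X(J, b) = -2 + J + 2*b (X(J, b) = -2 + ((J + b) + b) = -2 + (J + 2*b) = -2 + J + 2*b)
U = 66 (U = -1*(-66) = 66)
U - (X(5, 1) - 35)**2 = 66 - ((-2 + 5 + 2*1) - 35)**2 = 66 - ((-2 + 5 + 2) - 35)**2 = 66 - (5 - 35)**2 = 66 - 1*(-30)**2 = 66 - 1*900 = 66 - 900 = -834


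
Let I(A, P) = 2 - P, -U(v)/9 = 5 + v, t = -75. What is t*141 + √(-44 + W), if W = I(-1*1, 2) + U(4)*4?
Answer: -10575 + 4*I*√23 ≈ -10575.0 + 19.183*I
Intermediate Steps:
U(v) = -45 - 9*v (U(v) = -9*(5 + v) = -45 - 9*v)
W = -324 (W = (2 - 1*2) + (-45 - 9*4)*4 = (2 - 2) + (-45 - 36)*4 = 0 - 81*4 = 0 - 324 = -324)
t*141 + √(-44 + W) = -75*141 + √(-44 - 324) = -10575 + √(-368) = -10575 + 4*I*√23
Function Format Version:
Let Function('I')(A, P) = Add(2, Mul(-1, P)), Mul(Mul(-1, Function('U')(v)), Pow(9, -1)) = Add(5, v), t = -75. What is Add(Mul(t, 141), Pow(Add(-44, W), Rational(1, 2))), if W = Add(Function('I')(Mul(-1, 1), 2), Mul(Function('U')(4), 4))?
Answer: Add(-10575, Mul(4, I, Pow(23, Rational(1, 2)))) ≈ Add(-10575., Mul(19.183, I))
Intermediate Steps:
Function('U')(v) = Add(-45, Mul(-9, v)) (Function('U')(v) = Mul(-9, Add(5, v)) = Add(-45, Mul(-9, v)))
W = -324 (W = Add(Add(2, Mul(-1, 2)), Mul(Add(-45, Mul(-9, 4)), 4)) = Add(Add(2, -2), Mul(Add(-45, -36), 4)) = Add(0, Mul(-81, 4)) = Add(0, -324) = -324)
Add(Mul(t, 141), Pow(Add(-44, W), Rational(1, 2))) = Add(Mul(-75, 141), Pow(Add(-44, -324), Rational(1, 2))) = Add(-10575, Pow(-368, Rational(1, 2))) = Add(-10575, Mul(4, I, Pow(23, Rational(1, 2))))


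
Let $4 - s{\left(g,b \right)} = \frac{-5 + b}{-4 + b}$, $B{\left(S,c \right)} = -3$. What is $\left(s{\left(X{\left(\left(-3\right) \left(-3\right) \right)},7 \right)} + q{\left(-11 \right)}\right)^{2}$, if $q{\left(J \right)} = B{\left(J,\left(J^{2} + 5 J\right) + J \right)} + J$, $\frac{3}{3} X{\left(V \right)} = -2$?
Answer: $\frac{1024}{9} \approx 113.78$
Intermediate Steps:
$X{\left(V \right)} = -2$
$q{\left(J \right)} = -3 + J$
$s{\left(g,b \right)} = 4 - \frac{-5 + b}{-4 + b}$
$\left(s{\left(X{\left(\left(-3\right) \left(-3\right) \right)},7 \right)} + q{\left(-11 \right)}\right)^{2} = \left(\frac{-11 + 3 \cdot 7}{-4 + 7} - 14\right)^{2} = \left(\frac{-11 + 21}{3} - 14\right)^{2} = \left(\frac{1}{3} \cdot 10 - 14\right)^{2} = \left(\frac{10}{3} - 14\right)^{2} = \left(- \frac{32}{3}\right)^{2} = \frac{1024}{9}$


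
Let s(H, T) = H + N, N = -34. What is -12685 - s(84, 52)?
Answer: -12735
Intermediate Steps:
s(H, T) = -34 + H (s(H, T) = H - 34 = -34 + H)
-12685 - s(84, 52) = -12685 - (-34 + 84) = -12685 - 1*50 = -12685 - 50 = -12735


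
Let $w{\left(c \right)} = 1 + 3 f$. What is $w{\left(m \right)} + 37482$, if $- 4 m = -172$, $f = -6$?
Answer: $37465$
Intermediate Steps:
$m = 43$ ($m = \left(- \frac{1}{4}\right) \left(-172\right) = 43$)
$w{\left(c \right)} = -17$ ($w{\left(c \right)} = 1 + 3 \left(-6\right) = 1 - 18 = -17$)
$w{\left(m \right)} + 37482 = -17 + 37482 = 37465$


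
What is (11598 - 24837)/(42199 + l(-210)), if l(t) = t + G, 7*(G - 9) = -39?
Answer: -92673/293947 ≈ -0.31527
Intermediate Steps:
G = 24/7 (G = 9 + (1/7)*(-39) = 9 - 39/7 = 24/7 ≈ 3.4286)
l(t) = 24/7 + t (l(t) = t + 24/7 = 24/7 + t)
(11598 - 24837)/(42199 + l(-210)) = (11598 - 24837)/(42199 + (24/7 - 210)) = -13239/(42199 - 1446/7) = -13239/293947/7 = -13239*7/293947 = -92673/293947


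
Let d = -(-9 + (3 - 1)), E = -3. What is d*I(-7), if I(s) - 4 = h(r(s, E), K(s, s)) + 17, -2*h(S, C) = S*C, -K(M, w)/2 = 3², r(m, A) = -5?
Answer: -168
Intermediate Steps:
K(M, w) = -18 (K(M, w) = -2*3² = -2*9 = -18)
h(S, C) = -C*S/2 (h(S, C) = -S*C/2 = -C*S/2)
d = 7 (d = -(-9 + 2) = -1*(-7) = 7)
I(s) = -24 (I(s) = 4 + (-½*(-18)*(-5) + 17) = 4 + (-45 + 17) = 4 - 28 = -24)
d*I(-7) = 7*(-24) = -168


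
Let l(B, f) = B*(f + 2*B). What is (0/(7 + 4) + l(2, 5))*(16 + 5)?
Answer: 378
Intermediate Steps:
(0/(7 + 4) + l(2, 5))*(16 + 5) = (0/(7 + 4) + 2*(5 + 2*2))*(16 + 5) = (0/11 + 2*(5 + 4))*21 = (0*(1/11) + 2*9)*21 = (0 + 18)*21 = 18*21 = 378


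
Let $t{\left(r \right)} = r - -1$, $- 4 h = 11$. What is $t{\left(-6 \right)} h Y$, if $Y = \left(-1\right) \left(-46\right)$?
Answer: $\frac{1265}{2} \approx 632.5$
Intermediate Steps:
$h = - \frac{11}{4}$ ($h = \left(- \frac{1}{4}\right) 11 = - \frac{11}{4} \approx -2.75$)
$Y = 46$
$t{\left(r \right)} = 1 + r$ ($t{\left(r \right)} = r + 1 = 1 + r$)
$t{\left(-6 \right)} h Y = \left(1 - 6\right) \left(- \frac{11}{4}\right) 46 = \left(-5\right) \left(- \frac{11}{4}\right) 46 = \frac{55}{4} \cdot 46 = \frac{1265}{2}$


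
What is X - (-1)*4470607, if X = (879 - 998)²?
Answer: 4484768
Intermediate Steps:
X = 14161 (X = (-119)² = 14161)
X - (-1)*4470607 = 14161 - (-1)*4470607 = 14161 - 1*(-4470607) = 14161 + 4470607 = 4484768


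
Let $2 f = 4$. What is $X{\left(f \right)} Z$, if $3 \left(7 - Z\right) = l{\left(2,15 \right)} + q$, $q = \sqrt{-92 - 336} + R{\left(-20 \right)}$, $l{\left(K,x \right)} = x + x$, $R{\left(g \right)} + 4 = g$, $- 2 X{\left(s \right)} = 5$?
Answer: $- \frac{25}{2} + \frac{5 i \sqrt{107}}{3} \approx -12.5 + 17.24 i$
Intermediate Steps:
$f = 2$ ($f = \frac{1}{2} \cdot 4 = 2$)
$X{\left(s \right)} = - \frac{5}{2}$ ($X{\left(s \right)} = \left(- \frac{1}{2}\right) 5 = - \frac{5}{2}$)
$R{\left(g \right)} = -4 + g$
$l{\left(K,x \right)} = 2 x$
$q = -24 + 2 i \sqrt{107}$ ($q = \sqrt{-92 - 336} - 24 = \sqrt{-428} - 24 = 2 i \sqrt{107} - 24 = -24 + 2 i \sqrt{107} \approx -24.0 + 20.688 i$)
$Z = 5 - \frac{2 i \sqrt{107}}{3}$ ($Z = 7 - \frac{2 \cdot 15 - \left(24 - 2 i \sqrt{107}\right)}{3} = 7 - \frac{30 - \left(24 - 2 i \sqrt{107}\right)}{3} = 7 - \frac{6 + 2 i \sqrt{107}}{3} = 7 - \left(2 + \frac{2 i \sqrt{107}}{3}\right) = 5 - \frac{2 i \sqrt{107}}{3} \approx 5.0 - 6.8961 i$)
$X{\left(f \right)} Z = - \frac{5 \left(5 - \frac{2 i \sqrt{107}}{3}\right)}{2} = - \frac{25}{2} + \frac{5 i \sqrt{107}}{3}$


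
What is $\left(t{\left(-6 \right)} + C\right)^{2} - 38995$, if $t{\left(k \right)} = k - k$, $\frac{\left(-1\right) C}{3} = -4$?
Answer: $-38851$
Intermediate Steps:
$C = 12$ ($C = \left(-3\right) \left(-4\right) = 12$)
$t{\left(k \right)} = 0$
$\left(t{\left(-6 \right)} + C\right)^{2} - 38995 = \left(0 + 12\right)^{2} - 38995 = 12^{2} - 38995 = 144 - 38995 = -38851$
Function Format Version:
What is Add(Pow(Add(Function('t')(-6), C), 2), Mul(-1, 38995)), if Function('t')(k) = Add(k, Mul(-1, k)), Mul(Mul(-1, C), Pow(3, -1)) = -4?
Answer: -38851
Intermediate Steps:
C = 12 (C = Mul(-3, -4) = 12)
Function('t')(k) = 0
Add(Pow(Add(Function('t')(-6), C), 2), Mul(-1, 38995)) = Add(Pow(Add(0, 12), 2), Mul(-1, 38995)) = Add(Pow(12, 2), -38995) = Add(144, -38995) = -38851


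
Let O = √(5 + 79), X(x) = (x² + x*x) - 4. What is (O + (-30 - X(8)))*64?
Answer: -9856 + 128*√21 ≈ -9269.4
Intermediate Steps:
X(x) = -4 + 2*x² (X(x) = (x² + x²) - 4 = 2*x² - 4 = -4 + 2*x²)
O = 2*√21 (O = √84 = 2*√21 ≈ 9.1651)
(O + (-30 - X(8)))*64 = (2*√21 + (-30 - (-4 + 2*8²)))*64 = (2*√21 + (-30 - (-4 + 2*64)))*64 = (2*√21 + (-30 - (-4 + 128)))*64 = (2*√21 + (-30 - 1*124))*64 = (2*√21 + (-30 - 124))*64 = (2*√21 - 154)*64 = (-154 + 2*√21)*64 = -9856 + 128*√21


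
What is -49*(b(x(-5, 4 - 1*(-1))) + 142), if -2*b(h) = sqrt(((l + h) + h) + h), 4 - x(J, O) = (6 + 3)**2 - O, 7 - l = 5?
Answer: -6958 + 49*I*sqrt(214)/2 ≈ -6958.0 + 358.4*I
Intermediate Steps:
l = 2 (l = 7 - 1*5 = 7 - 5 = 2)
x(J, O) = -77 + O (x(J, O) = 4 - ((6 + 3)**2 - O) = 4 - (9**2 - O) = 4 - (81 - O) = 4 + (-81 + O) = -77 + O)
b(h) = -sqrt(2 + 3*h)/2 (b(h) = -sqrt(((2 + h) + h) + h)/2 = -sqrt((2 + 2*h) + h)/2 = -sqrt(2 + 3*h)/2)
-49*(b(x(-5, 4 - 1*(-1))) + 142) = -49*(-sqrt(2 + 3*(-77 + (4 - 1*(-1))))/2 + 142) = -49*(-sqrt(2 + 3*(-77 + (4 + 1)))/2 + 142) = -49*(-sqrt(2 + 3*(-77 + 5))/2 + 142) = -49*(-sqrt(2 + 3*(-72))/2 + 142) = -49*(-sqrt(2 - 216)/2 + 142) = -49*(-I*sqrt(214)/2 + 142) = -49*(142 - I*sqrt(214)/2) = -6958 + 49*I*sqrt(214)/2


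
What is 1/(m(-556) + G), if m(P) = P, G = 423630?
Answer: 1/423074 ≈ 2.3637e-6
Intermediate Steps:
1/(m(-556) + G) = 1/(-556 + 423630) = 1/423074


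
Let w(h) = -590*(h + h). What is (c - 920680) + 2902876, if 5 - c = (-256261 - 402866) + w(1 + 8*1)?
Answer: 2651948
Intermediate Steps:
w(h) = -1180*h
c = 669752 (c = 5 - ((-256261 - 402866) - 1180*(1 + 8*1)) = 5 - (-659127 - 1180*(1 + 8)) = 5 - (-659127 - 1180*9) = 5 - (-659127 - 10620) = 5 - 1*(-669747) = 5 + 669747 = 669752)
(c - 920680) + 2902876 = (669752 - 920680) + 2902876 = -250928 + 2902876 = 2651948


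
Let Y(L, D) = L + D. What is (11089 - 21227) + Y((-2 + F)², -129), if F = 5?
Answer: -10258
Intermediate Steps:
Y(L, D) = D + L
(11089 - 21227) + Y((-2 + F)², -129) = (11089 - 21227) + (-129 + (-2 + 5)²) = -10138 + (-129 + 3²) = -10138 + (-129 + 9) = -10138 - 120 = -10258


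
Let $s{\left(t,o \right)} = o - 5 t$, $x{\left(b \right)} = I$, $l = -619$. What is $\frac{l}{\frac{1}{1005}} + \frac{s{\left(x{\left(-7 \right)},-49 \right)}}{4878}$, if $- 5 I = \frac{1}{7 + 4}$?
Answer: $- \frac{16690187024}{26829} \approx -6.221 \cdot 10^{5}$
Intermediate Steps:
$I = - \frac{1}{55}$ ($I = - \frac{1}{5 \left(7 + 4\right)} = - \frac{1}{5 \cdot 11} = \left(- \frac{1}{5}\right) \frac{1}{11} = - \frac{1}{55} \approx -0.018182$)
$x{\left(b \right)} = - \frac{1}{55}$
$\frac{l}{\frac{1}{1005}} + \frac{s{\left(x{\left(-7 \right)},-49 \right)}}{4878} = - \frac{619}{\frac{1}{1005}} + \frac{-49 - - \frac{1}{11}}{4878} = - 619 \frac{1}{\frac{1}{1005}} + \left(-49 + \frac{1}{11}\right) \frac{1}{4878} = \left(-619\right) 1005 - \frac{269}{26829} = -622095 - \frac{269}{26829} = - \frac{16690187024}{26829}$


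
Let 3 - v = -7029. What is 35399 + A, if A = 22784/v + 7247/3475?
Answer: 108143397388/3054525 ≈ 35404.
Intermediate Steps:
v = 7032 (v = 3 - 1*(-7029) = 3 + 7029 = 7032)
A = 16266913/3054525 (A = 22784/7032 + 7247/3475 = 22784*(1/7032) + 7247*(1/3475) = 2848/879 + 7247/3475 = 16266913/3054525 ≈ 5.3255)
35399 + A = 35399 + 16266913/3054525 = 108143397388/3054525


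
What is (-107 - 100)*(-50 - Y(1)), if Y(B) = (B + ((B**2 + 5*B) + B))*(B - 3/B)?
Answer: 7038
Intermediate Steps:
Y(B) = (B - 3/B)*(B**2 + 7*B) (Y(B) = (B + (B**2 + 6*B))*(B - 3/B) = (B**2 + 7*B)*(B - 3/B) = (B - 3/B)*(B**2 + 7*B))
(-107 - 100)*(-50 - Y(1)) = (-107 - 100)*(-50 - (-21 + 1**3 - 3*1 + 7*1**2)) = -207*(-50 - (-21 + 1 - 3 + 7*1)) = -207*(-50 - (-21 + 1 - 3 + 7)) = -207*(-50 - 1*(-16)) = -207*(-50 + 16) = -207*(-34) = 7038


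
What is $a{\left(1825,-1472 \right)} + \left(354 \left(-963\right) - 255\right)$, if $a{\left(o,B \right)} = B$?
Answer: $-342629$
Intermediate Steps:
$a{\left(1825,-1472 \right)} + \left(354 \left(-963\right) - 255\right) = -1472 + \left(354 \left(-963\right) - 255\right) = -1472 - 341157 = -342629$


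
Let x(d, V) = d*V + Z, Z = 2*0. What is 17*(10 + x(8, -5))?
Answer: -510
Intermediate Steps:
Z = 0
x(d, V) = V*d (x(d, V) = d*V + 0 = V*d + 0 = V*d)
17*(10 + x(8, -5)) = 17*(10 - 5*8) = 17*(10 - 40) = 17*(-30) = -510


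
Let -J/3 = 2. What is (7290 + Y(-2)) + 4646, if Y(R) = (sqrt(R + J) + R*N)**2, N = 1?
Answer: 11932 - 8*I*sqrt(2) ≈ 11932.0 - 11.314*I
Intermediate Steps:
J = -6 (J = -3*2 = -6)
Y(R) = (R + sqrt(-6 + R))**2 (Y(R) = (sqrt(R - 6) + R*1)**2 = (sqrt(-6 + R) + R)**2 = (R + sqrt(-6 + R))**2)
(7290 + Y(-2)) + 4646 = (7290 + (-2 + sqrt(-6 - 2))**2) + 4646 = (7290 + (-2 + sqrt(-8))**2) + 4646 = (7290 + (-2 + 2*I*sqrt(2))**2) + 4646 = 11936 + (-2 + 2*I*sqrt(2))**2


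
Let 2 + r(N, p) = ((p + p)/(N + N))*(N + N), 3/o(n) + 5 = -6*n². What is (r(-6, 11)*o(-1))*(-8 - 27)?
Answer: 2100/11 ≈ 190.91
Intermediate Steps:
o(n) = 3/(-5 - 6*n²)
r(N, p) = -2 + 2*p (r(N, p) = -2 + ((p + p)/(N + N))*(N + N) = -2 + ((2*p)/((2*N)))*(2*N) = -2 + ((2*p)*(1/(2*N)))*(2*N) = -2 + (p/N)*(2*N) = -2 + 2*p)
(r(-6, 11)*o(-1))*(-8 - 27) = ((-2 + 2*11)*(-3/(5 + 6*(-1)²)))*(-8 - 27) = ((-2 + 22)*(-3/(5 + 6*1)))*(-35) = (20*(-3/(5 + 6)))*(-35) = (20*(-3/11))*(-35) = -60/11*(-35) = 2100/11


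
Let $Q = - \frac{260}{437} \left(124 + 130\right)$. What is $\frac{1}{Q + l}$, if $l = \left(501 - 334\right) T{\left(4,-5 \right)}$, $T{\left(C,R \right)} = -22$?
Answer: $- \frac{437}{1671578} \approx -0.00026143$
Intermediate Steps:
$Q = - \frac{66040}{437}$ ($Q = \left(-260\right) \frac{1}{437} \cdot 254 = \left(- \frac{260}{437}\right) 254 = - \frac{66040}{437} \approx -151.12$)
$l = -3674$ ($l = \left(501 - 334\right) \left(-22\right) = 167 \left(-22\right) = -3674$)
$\frac{1}{Q + l} = \frac{1}{- \frac{66040}{437} - 3674} = \frac{1}{- \frac{1671578}{437}} = - \frac{437}{1671578}$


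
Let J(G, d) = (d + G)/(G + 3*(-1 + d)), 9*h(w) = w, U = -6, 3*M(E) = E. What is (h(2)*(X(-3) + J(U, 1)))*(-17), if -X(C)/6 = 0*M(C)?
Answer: -85/27 ≈ -3.1481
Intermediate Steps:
M(E) = E/3
X(C) = 0 (X(C) = -0*C/3 = -6*0 = 0)
h(w) = w/9
J(G, d) = (G + d)/(-3 + G + 3*d) (J(G, d) = (G + d)/(G + (-3 + 3*d)) = (G + d)/(-3 + G + 3*d))
(h(2)*(X(-3) + J(U, 1)))*(-17) = (((1/9)*2)*(0 + (-6 + 1)/(-3 - 6 + 3*1)))*(-17) = (2*(0 - 5/(-3 - 6 + 3))/9)*(-17) = (2*(0 - 5/(-6))/9)*(-17) = (2*(0 - 1/6*(-5))/9)*(-17) = (2*(0 + 5/6)/9)*(-17) = ((2/9)*(5/6))*(-17) = (5/27)*(-17) = -85/27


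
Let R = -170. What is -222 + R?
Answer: -392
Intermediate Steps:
-222 + R = -222 - 170 = -392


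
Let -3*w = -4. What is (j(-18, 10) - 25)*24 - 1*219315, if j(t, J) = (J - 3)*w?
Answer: -219691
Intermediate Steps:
w = 4/3 (w = -⅓*(-4) = 4/3 ≈ 1.3333)
j(t, J) = -4 + 4*J/3 (j(t, J) = (J - 3)*(4/3) = (-3 + J)*(4/3) = -4 + 4*J/3)
(j(-18, 10) - 25)*24 - 1*219315 = ((-4 + (4/3)*10) - 25)*24 - 1*219315 = ((-4 + 40/3) - 25)*24 - 219315 = (28/3 - 25)*24 - 219315 = -47/3*24 - 219315 = -376 - 219315 = -219691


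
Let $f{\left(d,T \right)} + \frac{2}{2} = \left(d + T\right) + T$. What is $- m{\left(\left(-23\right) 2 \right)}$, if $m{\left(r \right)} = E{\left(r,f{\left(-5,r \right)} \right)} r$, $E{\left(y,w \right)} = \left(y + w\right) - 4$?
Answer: $-6808$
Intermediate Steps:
$f{\left(d,T \right)} = -1 + d + 2 T$ ($f{\left(d,T \right)} = -1 + \left(\left(d + T\right) + T\right) = -1 + \left(\left(T + d\right) + T\right) = -1 + \left(d + 2 T\right) = -1 + d + 2 T$)
$E{\left(y,w \right)} = -4 + w + y$ ($E{\left(y,w \right)} = \left(w + y\right) - 4 = -4 + w + y$)
$m{\left(r \right)} = r \left(-10 + 3 r\right)$ ($m{\left(r \right)} = \left(-4 - \left(6 - 2 r\right) + r\right) r = \left(-4 + \left(-6 + 2 r\right) + r\right) r = \left(-10 + 3 r\right) r = r \left(-10 + 3 r\right)$)
$- m{\left(\left(-23\right) 2 \right)} = - \left(-23\right) 2 \left(-10 + 3 \left(\left(-23\right) 2\right)\right) = - \left(-46\right) \left(-10 + 3 \left(-46\right)\right) = - \left(-46\right) \left(-10 - 138\right) = - \left(-46\right) \left(-148\right) = \left(-1\right) 6808 = -6808$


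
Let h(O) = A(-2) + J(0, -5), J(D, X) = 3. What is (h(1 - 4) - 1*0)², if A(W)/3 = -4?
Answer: 81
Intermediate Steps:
A(W) = -12 (A(W) = 3*(-4) = -12)
h(O) = -9 (h(O) = -12 + 3 = -9)
(h(1 - 4) - 1*0)² = (-9 - 1*0)² = (-9 + 0)² = (-9)² = 81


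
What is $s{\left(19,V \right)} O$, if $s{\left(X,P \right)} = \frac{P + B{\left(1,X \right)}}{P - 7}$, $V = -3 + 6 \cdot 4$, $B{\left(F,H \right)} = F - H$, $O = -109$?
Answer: $- \frac{327}{14} \approx -23.357$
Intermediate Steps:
$V = 21$ ($V = -3 + 24 = 21$)
$s{\left(X,P \right)} = \frac{1 + P - X}{-7 + P}$ ($s{\left(X,P \right)} = \frac{P - \left(-1 + X\right)}{P - 7} = \frac{1 + P - X}{-7 + P}$)
$s{\left(19,V \right)} O = \frac{1 + 21 - 19}{-7 + 21} \left(-109\right) = \frac{1 + 21 - 19}{14} \left(-109\right) = \frac{1}{14} \cdot 3 \left(-109\right) = \frac{3}{14} \left(-109\right) = - \frac{327}{14}$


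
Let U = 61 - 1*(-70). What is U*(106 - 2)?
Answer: 13624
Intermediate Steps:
U = 131 (U = 61 + 70 = 131)
U*(106 - 2) = 131*(106 - 2) = 131*104 = 13624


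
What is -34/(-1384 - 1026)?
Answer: 17/1205 ≈ 0.014108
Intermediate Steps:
-34/(-1384 - 1026) = -34/(-2410) = -34*(-1/2410) = 17/1205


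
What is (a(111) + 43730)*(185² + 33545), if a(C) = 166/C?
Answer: 109656287640/37 ≈ 2.9637e+9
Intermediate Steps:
(a(111) + 43730)*(185² + 33545) = (166/111 + 43730)*(185² + 33545) = (166*(1/111) + 43730)*(34225 + 33545) = (166/111 + 43730)*67770 = (4854196/111)*67770 = 109656287640/37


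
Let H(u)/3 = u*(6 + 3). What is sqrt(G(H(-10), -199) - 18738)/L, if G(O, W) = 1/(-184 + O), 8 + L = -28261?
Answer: -I*sqrt(3862202062)/12834126 ≈ -0.0048423*I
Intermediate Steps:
L = -28269 (L = -8 - 28261 = -28269)
H(u) = 27*u (H(u) = 3*(u*(6 + 3)) = 3*(u*9) = 3*(9*u) = 27*u)
sqrt(G(H(-10), -199) - 18738)/L = sqrt(1/(-184 + 27*(-10)) - 18738)/(-28269) = sqrt(1/(-184 - 270) - 18738)*(-1/28269) = sqrt(1/(-454) - 18738)*(-1/28269) = sqrt(-1/454 - 18738)*(-1/28269) = sqrt(-8507053/454)*(-1/28269) = (I*sqrt(3862202062)/454)*(-1/28269) = -I*sqrt(3862202062)/12834126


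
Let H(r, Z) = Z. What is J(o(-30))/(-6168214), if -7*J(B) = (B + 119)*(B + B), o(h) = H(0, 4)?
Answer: 492/21588749 ≈ 2.2790e-5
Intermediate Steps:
o(h) = 4
J(B) = -2*B*(119 + B)/7 (J(B) = -(B + 119)*(B + B)/7 = -(119 + B)*2*B/7 = -2*B*(119 + B)/7)
J(o(-30))/(-6168214) = -2/7*4*(119 + 4)/(-6168214) = -2/7*4*123*(-1/6168214) = -984/7*(-1/6168214) = 492/21588749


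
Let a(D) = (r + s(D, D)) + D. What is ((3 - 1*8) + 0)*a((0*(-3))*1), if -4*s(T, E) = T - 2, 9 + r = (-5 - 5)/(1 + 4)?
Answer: 105/2 ≈ 52.500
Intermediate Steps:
r = -11 (r = -9 + (-5 - 5)/(1 + 4) = -9 - 10/5 = -9 - 10*⅕ = -9 - 2 = -11)
s(T, E) = ½ - T/4 (s(T, E) = -(T - 2)/4 = -(-2 + T)/4 = ½ - T/4)
a(D) = -21/2 + 3*D/4 (a(D) = (-11 + (½ - D/4)) + D = (-21/2 - D/4) + D = -21/2 + 3*D/4)
((3 - 1*8) + 0)*a((0*(-3))*1) = ((3 - 1*8) + 0)*(-21/2 + 3*((0*(-3))*1)/4) = ((3 - 8) + 0)*(-21/2 + 3*(0*1)/4) = (-5 + 0)*(-21/2 + (¾)*0) = -5*(-21/2 + 0) = -5*(-21/2) = 105/2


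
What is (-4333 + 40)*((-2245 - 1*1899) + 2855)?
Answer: 5533677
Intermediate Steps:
(-4333 + 40)*((-2245 - 1*1899) + 2855) = -4293*((-2245 - 1899) + 2855) = -4293*(-4144 + 2855) = -4293*(-1289) = 5533677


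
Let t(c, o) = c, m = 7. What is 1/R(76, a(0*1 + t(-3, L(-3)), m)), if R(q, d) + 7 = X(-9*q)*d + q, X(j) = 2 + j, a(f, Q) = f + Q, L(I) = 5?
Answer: -1/2659 ≈ -0.00037608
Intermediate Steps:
a(f, Q) = Q + f
R(q, d) = -7 + q + d*(2 - 9*q) (R(q, d) = -7 + ((2 - 9*q)*d + q) = -7 + (d*(2 - 9*q) + q) = -7 + (q + d*(2 - 9*q)) = -7 + q + d*(2 - 9*q))
1/R(76, a(0*1 + t(-3, L(-3)), m)) = 1/(-7 + 76 - (7 + (0*1 - 3))*(-2 + 9*76)) = 1/(-7 + 76 - (7 + (0 - 3))*(-2 + 684)) = 1/(-7 + 76 - 1*(7 - 3)*682) = 1/(-7 + 76 - 1*4*682) = 1/(-7 + 76 - 2728) = 1/(-2659) = -1/2659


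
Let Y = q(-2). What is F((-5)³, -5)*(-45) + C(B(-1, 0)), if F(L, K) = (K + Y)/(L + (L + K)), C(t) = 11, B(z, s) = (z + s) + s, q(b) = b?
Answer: 166/17 ≈ 9.7647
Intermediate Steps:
Y = -2
B(z, s) = z + 2*s (B(z, s) = (s + z) + s = z + 2*s)
F(L, K) = (-2 + K)/(K + 2*L) (F(L, K) = (K - 2)/(L + (L + K)) = (-2 + K)/(L + (K + L)) = (-2 + K)/(K + 2*L))
F((-5)³, -5)*(-45) + C(B(-1, 0)) = ((-2 - 5)/(-5 + 2*(-5)³))*(-45) + 11 = (-7/(-5 + 2*(-125)))*(-45) + 11 = (-7/(-5 - 250))*(-45) + 11 = (-7/(-255))*(-45) + 11 = -1/255*(-7)*(-45) + 11 = (7/255)*(-45) + 11 = -21/17 + 11 = 166/17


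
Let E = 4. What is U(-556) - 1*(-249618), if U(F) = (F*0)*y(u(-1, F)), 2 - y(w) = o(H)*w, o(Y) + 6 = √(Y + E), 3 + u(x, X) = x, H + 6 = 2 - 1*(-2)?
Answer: 249618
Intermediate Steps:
H = -2 (H = -6 + (2 - 1*(-2)) = -6 + (2 + 2) = -6 + 4 = -2)
u(x, X) = -3 + x
o(Y) = -6 + √(4 + Y) (o(Y) = -6 + √(Y + 4) = -6 + √(4 + Y))
y(w) = 2 - w*(-6 + √2) (y(w) = 2 - (-6 + √(4 - 2))*w = 2 - (-6 + √2)*w = 2 - w*(-6 + √2))
U(F) = 0 (U(F) = (F*0)*(2 + (-3 - 1)*(6 - √2)) = 0*(2 - 4*(6 - √2)) = 0*(2 + (-24 + 4*√2)) = 0*(-22 + 4*√2) = 0)
U(-556) - 1*(-249618) = 0 - 1*(-249618) = 0 + 249618 = 249618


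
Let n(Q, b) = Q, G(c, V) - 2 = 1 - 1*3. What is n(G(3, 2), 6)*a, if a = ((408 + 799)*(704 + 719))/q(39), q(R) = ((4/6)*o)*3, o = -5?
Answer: 0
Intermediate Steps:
G(c, V) = 0 (G(c, V) = 2 + (1 - 1*3) = 2 + (1 - 3) = 2 - 2 = 0)
q(R) = -10 (q(R) = ((4/6)*(-5))*3 = ((4*(⅙))*(-5))*3 = ((⅔)*(-5))*3 = -10/3*3 = -10)
a = -1717561/10 (a = ((408 + 799)*(704 + 719))/(-10) = (1207*1423)*(-⅒) = 1717561*(-⅒) = -1717561/10 ≈ -1.7176e+5)
n(G(3, 2), 6)*a = 0*(-1717561/10) = 0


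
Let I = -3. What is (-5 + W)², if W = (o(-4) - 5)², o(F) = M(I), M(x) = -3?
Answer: 3481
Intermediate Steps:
o(F) = -3
W = 64 (W = (-3 - 5)² = (-8)² = 64)
(-5 + W)² = (-5 + 64)² = 59² = 3481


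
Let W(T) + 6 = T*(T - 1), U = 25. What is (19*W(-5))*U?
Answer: 11400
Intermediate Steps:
W(T) = -6 + T*(-1 + T) (W(T) = -6 + T*(T - 1) = -6 + T*(-1 + T))
(19*W(-5))*U = (19*(-6 + (-5)**2 - 1*(-5)))*25 = (19*(-6 + 25 + 5))*25 = (19*24)*25 = 456*25 = 11400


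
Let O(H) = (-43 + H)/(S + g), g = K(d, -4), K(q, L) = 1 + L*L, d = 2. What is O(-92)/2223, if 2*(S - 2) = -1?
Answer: -30/9139 ≈ -0.0032826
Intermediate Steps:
S = 3/2 (S = 2 + (1/2)*(-1) = 2 - 1/2 = 3/2 ≈ 1.5000)
K(q, L) = 1 + L**2
g = 17 (g = 1 + (-4)**2 = 1 + 16 = 17)
O(H) = -86/37 + 2*H/37 (O(H) = (-43 + H)/(3/2 + 17) = (-43 + H)/(37/2) = (-43 + H)*(2/37) = -86/37 + 2*H/37)
O(-92)/2223 = (-86/37 + (2/37)*(-92))/2223 = (-86/37 - 184/37)*(1/2223) = -270/37*1/2223 = -30/9139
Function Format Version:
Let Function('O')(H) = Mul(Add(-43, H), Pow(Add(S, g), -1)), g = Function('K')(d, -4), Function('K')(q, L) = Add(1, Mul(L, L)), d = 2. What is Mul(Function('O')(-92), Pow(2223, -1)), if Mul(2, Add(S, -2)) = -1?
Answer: Rational(-30, 9139) ≈ -0.0032826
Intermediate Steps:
S = Rational(3, 2) (S = Add(2, Mul(Rational(1, 2), -1)) = Add(2, Rational(-1, 2)) = Rational(3, 2) ≈ 1.5000)
Function('K')(q, L) = Add(1, Pow(L, 2))
g = 17 (g = Add(1, Pow(-4, 2)) = Add(1, 16) = 17)
Function('O')(H) = Add(Rational(-86, 37), Mul(Rational(2, 37), H)) (Function('O')(H) = Mul(Add(-43, H), Pow(Add(Rational(3, 2), 17), -1)) = Mul(Add(-43, H), Pow(Rational(37, 2), -1)) = Mul(Add(-43, H), Rational(2, 37)) = Add(Rational(-86, 37), Mul(Rational(2, 37), H)))
Mul(Function('O')(-92), Pow(2223, -1)) = Mul(Add(Rational(-86, 37), Mul(Rational(2, 37), -92)), Pow(2223, -1)) = Mul(Add(Rational(-86, 37), Rational(-184, 37)), Rational(1, 2223)) = Mul(Rational(-270, 37), Rational(1, 2223)) = Rational(-30, 9139)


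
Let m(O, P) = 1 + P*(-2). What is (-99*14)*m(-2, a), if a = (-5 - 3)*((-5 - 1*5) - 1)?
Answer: 242550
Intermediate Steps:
a = 88 (a = -8*((-5 - 5) - 1) = -8*(-10 - 1) = -8*(-11) = 88)
m(O, P) = 1 - 2*P
(-99*14)*m(-2, a) = (-99*14)*(1 - 2*88) = -1386*(1 - 176) = -1386*(-175) = 242550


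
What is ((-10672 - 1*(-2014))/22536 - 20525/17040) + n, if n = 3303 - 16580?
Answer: -14164323685/1066704 ≈ -13279.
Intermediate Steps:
n = -13277
((-10672 - 1*(-2014))/22536 - 20525/17040) + n = ((-10672 - 1*(-2014))/22536 - 20525/17040) - 13277 = ((-10672 + 2014)*(1/22536) - 20525*1/17040) - 13277 = (-8658*1/22536 - 4105/3408) - 13277 = (-481/1252 - 4105/3408) - 13277 = -1694677/1066704 - 13277 = -14164323685/1066704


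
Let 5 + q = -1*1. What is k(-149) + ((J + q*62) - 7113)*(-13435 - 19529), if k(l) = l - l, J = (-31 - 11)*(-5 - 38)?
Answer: 187202556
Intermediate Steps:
q = -6 (q = -5 - 1*1 = -5 - 1 = -6)
J = 1806 (J = -42*(-43) = 1806)
k(l) = 0
k(-149) + ((J + q*62) - 7113)*(-13435 - 19529) = 0 + ((1806 - 6*62) - 7113)*(-13435 - 19529) = 0 + ((1806 - 372) - 7113)*(-32964) = 0 + (1434 - 7113)*(-32964) = 0 - 5679*(-32964) = 0 + 187202556 = 187202556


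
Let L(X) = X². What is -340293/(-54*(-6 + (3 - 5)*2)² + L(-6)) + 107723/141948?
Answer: 678913013/10575126 ≈ 64.199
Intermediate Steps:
-340293/(-54*(-6 + (3 - 5)*2)² + L(-6)) + 107723/141948 = -340293/(-54*(-6 + (3 - 5)*2)² + (-6)²) + 107723/141948 = -340293/(-54*(-6 - 2*2)² + 36) + 107723*(1/141948) = -340293/(-54*(-6 - 4)² + 36) + 107723/141948 = -340293/(-54*(-10)² + 36) + 107723/141948 = -340293/(-54*100 + 36) + 107723/141948 = -340293/(-5400 + 36) + 107723/141948 = -340293/(-5364) + 107723/141948 = -340293*(-1/5364) + 107723/141948 = 113431/1788 + 107723/141948 = 678913013/10575126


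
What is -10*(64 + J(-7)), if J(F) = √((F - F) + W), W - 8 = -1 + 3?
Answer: -640 - 10*√10 ≈ -671.62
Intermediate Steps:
W = 10 (W = 8 + (-1 + 3) = 8 + 2 = 10)
J(F) = √10 (J(F) = √((F - F) + 10) = √(0 + 10) = √10)
-10*(64 + J(-7)) = -10*(64 + √10) = -640 - 10*√10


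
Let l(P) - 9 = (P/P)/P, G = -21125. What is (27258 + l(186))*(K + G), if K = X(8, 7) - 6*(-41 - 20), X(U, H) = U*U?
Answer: -104958065785/186 ≈ -5.6429e+8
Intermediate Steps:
l(P) = 9 + 1/P (l(P) = 9 + (P/P)/P = 9 + 1/P)
X(U, H) = U**2
K = 430 (K = 8**2 - 6*(-41 - 20) = 64 - 6*(-61) = 64 + 366 = 430)
(27258 + l(186))*(K + G) = (27258 + (9 + 1/186))*(430 - 21125) = (27258 + (9 + 1/186))*(-20695) = (27258 + 1675/186)*(-20695) = (5071663/186)*(-20695) = -104958065785/186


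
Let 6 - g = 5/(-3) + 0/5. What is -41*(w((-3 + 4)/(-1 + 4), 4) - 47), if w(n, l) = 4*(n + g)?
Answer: 615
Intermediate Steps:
g = 23/3 (g = 6 - (5/(-3) + 0/5) = 6 - (5*(-1/3) + 0*(1/5)) = 6 - (-5/3 + 0) = 6 - 1*(-5/3) = 6 + 5/3 = 23/3 ≈ 7.6667)
w(n, l) = 92/3 + 4*n (w(n, l) = 4*(n + 23/3) = 4*(23/3 + n) = 92/3 + 4*n)
-41*(w((-3 + 4)/(-1 + 4), 4) - 47) = -41*((92/3 + 4*((-3 + 4)/(-1 + 4))) - 47) = -41*((92/3 + 4*(1/3)) - 47) = -41*((92/3 + 4/3) - 47) = -41*(32 - 47) = -41*(-15) = 615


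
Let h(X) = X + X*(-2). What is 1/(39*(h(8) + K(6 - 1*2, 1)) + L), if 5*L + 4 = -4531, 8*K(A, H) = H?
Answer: -8/9713 ≈ -0.00082364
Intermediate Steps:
K(A, H) = H/8
h(X) = -X (h(X) = X - 2*X = -X)
L = -907 (L = -4/5 + (1/5)*(-4531) = -4/5 - 4531/5 = -907)
1/(39*(h(8) + K(6 - 1*2, 1)) + L) = 1/(39*(-1*8 + (1/8)*1) - 907) = 1/(39*(-8 + 1/8) - 907) = 1/(39*(-63/8) - 907) = 1/(-2457/8 - 907) = 1/(-9713/8) = -8/9713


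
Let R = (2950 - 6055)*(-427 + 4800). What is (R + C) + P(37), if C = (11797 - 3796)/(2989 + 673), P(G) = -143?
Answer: -49723755895/3662 ≈ -1.3578e+7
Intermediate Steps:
C = 8001/3662 ≈ 2.1849
R = -13578165 (R = -3105*4373 = -13578165)
(R + C) + P(37) = (-13578165 + 8001/3662) - 143 = -49723232229/3662 - 143 = -49723755895/3662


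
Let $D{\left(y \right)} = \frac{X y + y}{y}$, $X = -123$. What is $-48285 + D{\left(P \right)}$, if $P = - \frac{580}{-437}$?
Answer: $-48407$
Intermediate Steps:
$P = \frac{580}{437}$ ($P = \left(-580\right) \left(- \frac{1}{437}\right) = \frac{580}{437} \approx 1.3272$)
$D{\left(y \right)} = -122$ ($D{\left(y \right)} = \frac{- 123 y + y}{y} = \frac{\left(-122\right) y}{y} = -122$)
$-48285 + D{\left(P \right)} = -48285 - 122 = -48407$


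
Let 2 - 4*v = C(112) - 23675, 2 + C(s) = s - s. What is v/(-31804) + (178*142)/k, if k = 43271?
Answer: 2190897607/5504763536 ≈ 0.39800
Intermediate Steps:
C(s) = -2 (C(s) = -2 + (s - s) = -2 + 0 = -2)
v = 23679/4 (v = ½ - (-2 - 23675)/4 = ½ - ¼*(-23677) = ½ + 23677/4 = 23679/4 ≈ 5919.8)
v/(-31804) + (178*142)/k = (23679/4)/(-31804) + (178*142)/43271 = (23679/4)*(-1/31804) + 25276*(1/43271) = -23679/127216 + 25276/43271 = 2190897607/5504763536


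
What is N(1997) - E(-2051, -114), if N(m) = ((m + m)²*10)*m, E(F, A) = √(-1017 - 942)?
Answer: 318562158920 - I*√1959 ≈ 3.1856e+11 - 44.261*I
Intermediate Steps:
E(F, A) = I*√1959 (E(F, A) = √(-1959) = I*√1959)
N(m) = 40*m³ (N(m) = ((2*m)²*10)*m = ((4*m²)*10)*m = (40*m²)*m = 40*m³)
N(1997) - E(-2051, -114) = 40*1997³ - I*√1959 = 40*7964053973 - I*√1959 = 318562158920 - I*√1959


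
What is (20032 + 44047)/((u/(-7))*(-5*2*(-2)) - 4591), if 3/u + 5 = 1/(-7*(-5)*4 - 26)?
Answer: -255226657/18279113 ≈ -13.963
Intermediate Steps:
u = -342/569 (u = 3/(-5 + 1/(-7*(-5)*4 - 26)) = 3/(-5 + 1/(35*4 - 26)) = 3/(-5 + 1/(140 - 26)) = 3/(-5 + 1/114) = 3/(-569/114) = 3*(-114/569) = -342/569 ≈ -0.60105)
(20032 + 44047)/((u/(-7))*(-5*2*(-2)) - 4591) = (20032 + 44047)/((-342/569/(-7))*(-5*2*(-2)) - 4591) = 64079/((-342/569*(-1/7))*(-10*(-2)) - 4591) = 64079/((342/3983)*20 - 4591) = 64079/(6840/3983 - 4591) = 64079/(-18279113/3983) = 64079*(-3983/18279113) = -255226657/18279113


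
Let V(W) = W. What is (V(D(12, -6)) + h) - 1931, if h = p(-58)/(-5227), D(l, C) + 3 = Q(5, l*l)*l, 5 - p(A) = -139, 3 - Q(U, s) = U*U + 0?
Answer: -11489090/5227 ≈ -2198.0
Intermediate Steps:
Q(U, s) = 3 - U² (Q(U, s) = 3 - (U*U + 0) = 3 - (U² + 0) = 3 - U²)
p(A) = 144 (p(A) = 5 - 1*(-139) = 5 + 139 = 144)
D(l, C) = -3 - 22*l (D(l, C) = -3 + (3 - 1*5²)*l = -3 + (3 - 1*25)*l = -3 + (3 - 25)*l = -3 - 22*l)
h = -144/5227 (h = 144/(-5227) = 144*(-1/5227) = -144/5227 ≈ -0.027549)
(V(D(12, -6)) + h) - 1931 = ((-3 - 22*12) - 144/5227) - 1931 = ((-3 - 264) - 144/5227) - 1931 = (-267 - 144/5227) - 1931 = -1395753/5227 - 1931 = -11489090/5227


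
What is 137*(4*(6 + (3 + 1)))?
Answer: 5480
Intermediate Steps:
137*(4*(6 + (3 + 1))) = 137*(4*(6 + 4)) = 137*(4*10) = 137*40 = 5480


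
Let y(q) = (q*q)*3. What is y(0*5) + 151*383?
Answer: 57833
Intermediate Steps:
y(q) = 3*q² (y(q) = q²*3 = 3*q²)
y(0*5) + 151*383 = 3*(0*5)² + 151*383 = 3*0² + 57833 = 3*0 + 57833 = 0 + 57833 = 57833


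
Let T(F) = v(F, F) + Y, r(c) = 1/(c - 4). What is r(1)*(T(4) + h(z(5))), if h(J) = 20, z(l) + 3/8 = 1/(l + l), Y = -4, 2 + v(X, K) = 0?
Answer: -14/3 ≈ -4.6667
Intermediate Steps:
r(c) = 1/(-4 + c)
v(X, K) = -2 (v(X, K) = -2 + 0 = -2)
T(F) = -6 (T(F) = -2 - 4 = -6)
z(l) = -3/8 + 1/(2*l) (z(l) = -3/8 + 1/(l + l) = -3/8 + 1/(2*l))
r(1)*(T(4) + h(z(5))) = (-6 + 20)/(-4 + 1) = 14/(-3) = -⅓*14 = -14/3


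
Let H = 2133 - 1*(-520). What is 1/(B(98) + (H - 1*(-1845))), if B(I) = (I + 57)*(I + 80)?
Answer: 1/32088 ≈ 3.1164e-5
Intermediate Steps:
H = 2653 (H = 2133 + 520 = 2653)
B(I) = (57 + I)*(80 + I)
1/(B(98) + (H - 1*(-1845))) = 1/((4560 + 98² + 137*98) + (2653 - 1*(-1845))) = 1/((4560 + 9604 + 13426) + (2653 + 1845)) = 1/(27590 + 4498) = 1/32088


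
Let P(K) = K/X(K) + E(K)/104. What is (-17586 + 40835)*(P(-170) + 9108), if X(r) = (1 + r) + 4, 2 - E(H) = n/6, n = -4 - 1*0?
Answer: 30284031155/143 ≈ 2.1178e+8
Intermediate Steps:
n = -4 (n = -4 + 0 = -4)
E(H) = 8/3 (E(H) = 2 - (-4)/6 = 2 - 1*(-⅔) = 2 + ⅔ = 8/3)
X(r) = 5 + r
P(K) = 1/39 + K/(5 + K) (P(K) = K/(5 + K) + (8/3)/104 = K/(5 + K) + (8/3)*(1/104) = K/(5 + K) + 1/39 = 1/39 + K/(5 + K))
(-17586 + 40835)*(P(-170) + 9108) = (-17586 + 40835)*(5*(1 + 8*(-170))/(39*(5 - 170)) + 9108) = 23249*((5/39)*(1 - 1360)/(-165) + 9108) = 23249*((5/39)*(-1/165)*(-1359) + 9108) = 23249*(151/143 + 9108) = 23249*(1302595/143) = 30284031155/143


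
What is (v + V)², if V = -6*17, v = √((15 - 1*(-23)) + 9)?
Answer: (102 - √47)² ≈ 9052.5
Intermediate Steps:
v = √47 (v = √((15 + 23) + 9) = √(38 + 9) = √47 ≈ 6.8557)
V = -102
(v + V)² = (√47 - 102)² = (-102 + √47)²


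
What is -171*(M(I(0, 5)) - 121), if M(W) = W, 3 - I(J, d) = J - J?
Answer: 20178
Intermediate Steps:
I(J, d) = 3 (I(J, d) = 3 - (J - J) = 3 - 1*0 = 3 + 0 = 3)
-171*(M(I(0, 5)) - 121) = -171*(3 - 121) = -171*(-118) = 20178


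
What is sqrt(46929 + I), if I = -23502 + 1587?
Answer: sqrt(25014) ≈ 158.16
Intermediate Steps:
I = -21915
sqrt(46929 + I) = sqrt(46929 - 21915) = sqrt(25014)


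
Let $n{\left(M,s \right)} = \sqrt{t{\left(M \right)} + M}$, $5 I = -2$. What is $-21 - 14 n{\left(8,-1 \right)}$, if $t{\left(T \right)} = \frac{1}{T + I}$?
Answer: $-21 - \frac{7 \sqrt{11742}}{19} \approx -60.922$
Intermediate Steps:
$I = - \frac{2}{5}$ ($I = \frac{1}{5} \left(-2\right) = - \frac{2}{5} \approx -0.4$)
$t{\left(T \right)} = \frac{1}{- \frac{2}{5} + T}$ ($t{\left(T \right)} = \frac{1}{T - \frac{2}{5}} = \frac{1}{- \frac{2}{5} + T}$)
$n{\left(M,s \right)} = \sqrt{M + \frac{5}{-2 + 5 M}}$ ($n{\left(M,s \right)} = \sqrt{\frac{5}{-2 + 5 M} + M} = \sqrt{M + \frac{5}{-2 + 5 M}}$)
$-21 - 14 n{\left(8,-1 \right)} = -21 - 14 \sqrt{\frac{5 + 8 \left(-2 + 5 \cdot 8\right)}{-2 + 5 \cdot 8}} = -21 - 14 \sqrt{\frac{5 + 8 \left(-2 + 40\right)}{-2 + 40}} = -21 - 14 \sqrt{\frac{5 + 8 \cdot 38}{38}} = -21 - 14 \sqrt{\frac{5 + 304}{38}} = -21 - 14 \sqrt{\frac{1}{38} \cdot 309} = -21 - 14 \sqrt{\frac{309}{38}} = -21 - 14 \frac{\sqrt{11742}}{38} = -21 - \frac{7 \sqrt{11742}}{19}$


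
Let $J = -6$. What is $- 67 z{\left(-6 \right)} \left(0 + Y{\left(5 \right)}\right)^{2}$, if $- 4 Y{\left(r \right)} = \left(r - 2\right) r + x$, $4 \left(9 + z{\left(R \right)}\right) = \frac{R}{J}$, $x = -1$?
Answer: $\frac{114905}{16} \approx 7181.6$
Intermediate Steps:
$z{\left(R \right)} = -9 - \frac{R}{24}$ ($z{\left(R \right)} = -9 + \frac{R \frac{1}{-6}}{4} = -9 + \frac{R \left(- \frac{1}{6}\right)}{4} = -9 + \frac{\left(- \frac{1}{6}\right) R}{4} = -9 - \frac{R}{24}$)
$Y{\left(r \right)} = \frac{1}{4} - \frac{r \left(-2 + r\right)}{4}$ ($Y{\left(r \right)} = - \frac{\left(r - 2\right) r - 1}{4} = - \frac{\left(-2 + r\right) r - 1}{4} = - \frac{r \left(-2 + r\right) - 1}{4} = - \frac{-1 + r \left(-2 + r\right)}{4} = \frac{1}{4} - \frac{r \left(-2 + r\right)}{4}$)
$- 67 z{\left(-6 \right)} \left(0 + Y{\left(5 \right)}\right)^{2} = - 67 \left(-9 - - \frac{1}{4}\right) \left(0 + \left(\frac{1}{4} + \frac{1}{2} \cdot 5 - \frac{5^{2}}{4}\right)\right)^{2} = - 67 \left(-9 + \frac{1}{4}\right) \left(0 + \left(\frac{1}{4} + \frac{5}{2} - \frac{25}{4}\right)\right)^{2} = \left(-67\right) \left(- \frac{35}{4}\right) \left(0 + \left(\frac{1}{4} + \frac{5}{2} - \frac{25}{4}\right)\right)^{2} = \frac{2345 \left(0 - \frac{7}{2}\right)^{2}}{4} = \frac{2345 \left(- \frac{7}{2}\right)^{2}}{4} = \frac{2345}{4} \cdot \frac{49}{4} = \frac{114905}{16}$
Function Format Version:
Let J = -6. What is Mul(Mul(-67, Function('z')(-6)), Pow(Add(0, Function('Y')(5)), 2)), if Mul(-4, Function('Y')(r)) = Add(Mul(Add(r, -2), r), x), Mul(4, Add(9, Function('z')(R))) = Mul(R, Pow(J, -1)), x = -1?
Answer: Rational(114905, 16) ≈ 7181.6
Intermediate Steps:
Function('z')(R) = Add(-9, Mul(Rational(-1, 24), R)) (Function('z')(R) = Add(-9, Mul(Rational(1, 4), Mul(R, Pow(-6, -1)))) = Add(-9, Mul(Rational(1, 4), Mul(R, Rational(-1, 6)))) = Add(-9, Mul(Rational(1, 4), Mul(Rational(-1, 6), R))) = Add(-9, Mul(Rational(-1, 24), R)))
Function('Y')(r) = Add(Rational(1, 4), Mul(Rational(-1, 4), r, Add(-2, r))) (Function('Y')(r) = Mul(Rational(-1, 4), Add(Mul(Add(r, -2), r), -1)) = Mul(Rational(-1, 4), Add(Mul(Add(-2, r), r), -1)) = Mul(Rational(-1, 4), Add(Mul(r, Add(-2, r)), -1)) = Mul(Rational(-1, 4), Add(-1, Mul(r, Add(-2, r)))) = Add(Rational(1, 4), Mul(Rational(-1, 4), r, Add(-2, r))))
Mul(Mul(-67, Function('z')(-6)), Pow(Add(0, Function('Y')(5)), 2)) = Mul(Mul(-67, Add(-9, Mul(Rational(-1, 24), -6))), Pow(Add(0, Add(Rational(1, 4), Mul(Rational(1, 2), 5), Mul(Rational(-1, 4), Pow(5, 2)))), 2)) = Mul(Mul(-67, Add(-9, Rational(1, 4))), Pow(Add(0, Add(Rational(1, 4), Rational(5, 2), Mul(Rational(-1, 4), 25))), 2)) = Mul(Mul(-67, Rational(-35, 4)), Pow(Add(0, Add(Rational(1, 4), Rational(5, 2), Rational(-25, 4))), 2)) = Mul(Rational(2345, 4), Pow(Add(0, Rational(-7, 2)), 2)) = Mul(Rational(2345, 4), Pow(Rational(-7, 2), 2)) = Mul(Rational(2345, 4), Rational(49, 4)) = Rational(114905, 16)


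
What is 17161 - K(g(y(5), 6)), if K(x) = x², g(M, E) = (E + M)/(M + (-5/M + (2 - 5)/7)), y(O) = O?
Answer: 10719696/625 ≈ 17152.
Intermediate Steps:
g(M, E) = (E + M)/(-3/7 + M - 5/M) (g(M, E) = (E + M)/(M + (-5/M - 3*⅐)) = (E + M)/(M + (-5/M - 3/7)) = (E + M)/(M + (-3/7 - 5/M)) = (E + M)/(-3/7 + M - 5/M))
17161 - K(g(y(5), 6)) = 17161 - (7*5*(6 + 5)/(-35 - 3*5 + 7*5²))² = 17161 - (7*5*11/(-35 - 15 + 7*25))² = 17161 - (7*5*11/(-35 - 15 + 175))² = 17161 - (7*5*11/125)² = 17161 - (7*5*(1/125)*11)² = 17161 - (77/25)² = 17161 - 1*5929/625 = 17161 - 5929/625 = 10719696/625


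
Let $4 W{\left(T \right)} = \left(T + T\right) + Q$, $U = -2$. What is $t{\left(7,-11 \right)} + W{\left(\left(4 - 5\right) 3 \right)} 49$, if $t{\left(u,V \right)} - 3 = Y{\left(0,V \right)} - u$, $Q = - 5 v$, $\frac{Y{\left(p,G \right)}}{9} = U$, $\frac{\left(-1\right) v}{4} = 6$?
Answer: $\frac{2749}{2} \approx 1374.5$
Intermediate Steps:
$v = -24$ ($v = \left(-4\right) 6 = -24$)
$Y{\left(p,G \right)} = -18$ ($Y{\left(p,G \right)} = 9 \left(-2\right) = -18$)
$Q = 120$ ($Q = \left(-5\right) \left(-24\right) = 120$)
$W{\left(T \right)} = 30 + \frac{T}{2}$ ($W{\left(T \right)} = \frac{\left(T + T\right) + 120}{4} = \frac{2 T + 120}{4} = \frac{120 + 2 T}{4} = 30 + \frac{T}{2}$)
$t{\left(u,V \right)} = -15 - u$ ($t{\left(u,V \right)} = 3 - \left(18 + u\right) = -15 - u$)
$t{\left(7,-11 \right)} + W{\left(\left(4 - 5\right) 3 \right)} 49 = \left(-15 - 7\right) + \left(30 + \frac{\left(4 - 5\right) 3}{2}\right) 49 = \left(-15 - 7\right) + \left(30 + \frac{\left(-1\right) 3}{2}\right) 49 = -22 + \left(30 + \frac{1}{2} \left(-3\right)\right) 49 = -22 + \left(30 - \frac{3}{2}\right) 49 = -22 + \frac{57}{2} \cdot 49 = -22 + \frac{2793}{2} = \frac{2749}{2}$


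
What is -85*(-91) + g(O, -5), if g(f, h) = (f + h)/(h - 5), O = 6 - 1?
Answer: 7735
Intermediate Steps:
O = 5
g(f, h) = (f + h)/(-5 + h)
-85*(-91) + g(O, -5) = -85*(-91) + (5 - 5)/(-5 - 5) = 7735 + 0/(-10) = 7735 - ⅒*0 = 7735 + 0 = 7735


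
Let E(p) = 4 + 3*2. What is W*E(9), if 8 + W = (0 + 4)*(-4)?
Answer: -240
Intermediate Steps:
W = -24 (W = -8 + (0 + 4)*(-4) = -8 + 4*(-4) = -8 - 16 = -24)
E(p) = 10 (E(p) = 4 + 6 = 10)
W*E(9) = -24*10 = -240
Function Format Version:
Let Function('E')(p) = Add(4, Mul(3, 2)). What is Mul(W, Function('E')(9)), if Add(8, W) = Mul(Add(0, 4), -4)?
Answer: -240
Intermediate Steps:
W = -24 (W = Add(-8, Mul(Add(0, 4), -4)) = Add(-8, Mul(4, -4)) = Add(-8, -16) = -24)
Function('E')(p) = 10 (Function('E')(p) = Add(4, 6) = 10)
Mul(W, Function('E')(9)) = Mul(-24, 10) = -240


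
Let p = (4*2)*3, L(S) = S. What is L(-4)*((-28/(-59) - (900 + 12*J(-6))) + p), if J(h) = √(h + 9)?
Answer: 206624/59 + 48*√3 ≈ 3585.2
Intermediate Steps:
J(h) = √(9 + h)
p = 24 (p = 8*3 = 24)
L(-4)*((-28/(-59) - (900 + 12*J(-6))) + p) = -4*((-28/(-59) - (900 + 12*√(9 - 6))) + 24) = -4*((-28*(-1/59) - (900 + 12*√3)) + 24) = -4*((28/59 - (900 + 12*√3)) + 24) = -4*((28/59 - 12*(75 + √3)) + 24) = -4*((28/59 + (-900 - 12*√3)) + 24) = -4*((-53072/59 - 12*√3) + 24) = -4*(-51656/59 - 12*√3) = 206624/59 + 48*√3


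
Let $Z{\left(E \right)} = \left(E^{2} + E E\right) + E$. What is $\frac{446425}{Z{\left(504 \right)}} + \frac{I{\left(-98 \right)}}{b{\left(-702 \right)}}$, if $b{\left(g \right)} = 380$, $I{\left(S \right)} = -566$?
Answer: $- \frac{4221067}{6901560} \approx -0.61161$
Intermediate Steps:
$Z{\left(E \right)} = E + 2 E^{2}$ ($Z{\left(E \right)} = \left(E^{2} + E^{2}\right) + E = 2 E^{2} + E = E + 2 E^{2}$)
$\frac{446425}{Z{\left(504 \right)}} + \frac{I{\left(-98 \right)}}{b{\left(-702 \right)}} = \frac{446425}{504 \left(1 + 2 \cdot 504\right)} - \frac{566}{380} = \frac{446425}{504 \left(1 + 1008\right)} - \frac{283}{190} = \frac{446425}{504 \cdot 1009} - \frac{283}{190} = \frac{446425}{508536} - \frac{283}{190} = 446425 \cdot \frac{1}{508536} - \frac{283}{190} = \frac{63775}{72648} - \frac{283}{190} = - \frac{4221067}{6901560}$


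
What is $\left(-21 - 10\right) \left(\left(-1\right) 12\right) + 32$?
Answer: $404$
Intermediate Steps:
$\left(-21 - 10\right) \left(\left(-1\right) 12\right) + 32 = \left(-31\right) \left(-12\right) + 32 = 372 + 32 = 404$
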